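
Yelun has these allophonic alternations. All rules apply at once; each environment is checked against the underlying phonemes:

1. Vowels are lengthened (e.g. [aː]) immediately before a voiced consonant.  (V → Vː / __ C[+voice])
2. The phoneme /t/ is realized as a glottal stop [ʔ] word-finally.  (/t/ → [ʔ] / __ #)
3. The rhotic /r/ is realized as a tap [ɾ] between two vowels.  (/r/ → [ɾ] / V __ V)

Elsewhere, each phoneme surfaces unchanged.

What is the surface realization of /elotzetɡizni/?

[eːlotzetɡiːzni]

Rule 1 applies to /e/ (word-initial: before a voiced consonant) → [eː].
/o/ (between /l/ and /t/) fails the environment for rule 1, so it stays [o].
/t/ (between /o/ and /z/) is in the target of rule 2 but the environment (word-finally) is not met → [t].
/e/ — between /z/ and /t/; rule 1 does not apply here → [e].
/t/ (between /e/ and /ɡ/): rule 2 targets it, but not word-finally → unchanged [t].
/i/ (between /ɡ/ and /z/): before a voiced consonant, so rule 1 applies → [iː].
/i/ (word-final) fails the environment for rule 1, so it stays [i].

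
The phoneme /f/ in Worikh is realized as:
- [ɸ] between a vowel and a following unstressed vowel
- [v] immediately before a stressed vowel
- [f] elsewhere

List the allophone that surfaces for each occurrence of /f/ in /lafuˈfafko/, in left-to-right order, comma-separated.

[ɸ], [v], [f]

Occurrence 1 (position 3): between a vowel and a following unstressed vowel → [ɸ].
Occurrence 2 (position 5): immediately before a stressed vowel → [v].
Occurrence 3 (position 7): no conditioning environment matches → elsewhere allophone [f].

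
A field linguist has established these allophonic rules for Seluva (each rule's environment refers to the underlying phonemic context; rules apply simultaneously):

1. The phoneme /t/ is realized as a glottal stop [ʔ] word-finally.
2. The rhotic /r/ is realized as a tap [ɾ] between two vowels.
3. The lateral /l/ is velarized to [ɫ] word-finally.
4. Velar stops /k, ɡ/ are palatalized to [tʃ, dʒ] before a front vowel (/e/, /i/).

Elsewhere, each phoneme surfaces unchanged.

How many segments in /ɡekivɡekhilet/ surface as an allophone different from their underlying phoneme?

4

Segments that undergo a rule: /ɡ/ → [dʒ] (rule 4); /k/ → [tʃ] (rule 4); /ɡ/ → [dʒ] (rule 4); /t/ → [ʔ] (rule 1).
All other segments surface unchanged.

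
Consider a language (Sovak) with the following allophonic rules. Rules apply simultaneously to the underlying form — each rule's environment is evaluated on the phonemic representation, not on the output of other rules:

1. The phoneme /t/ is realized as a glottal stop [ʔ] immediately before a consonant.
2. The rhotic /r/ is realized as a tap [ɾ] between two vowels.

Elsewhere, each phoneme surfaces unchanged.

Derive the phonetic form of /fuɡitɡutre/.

/f/ stays [f].
/u/ stays [u].
/ɡ/ (between /u/ and /i/) is unaffected → [ɡ].
/i/ (between /ɡ/ and /t/): no rule targets it → [i].
/t/ meets the environment for rule 1 (immediately before a consonant) → [ʔ].
/ɡ/ stays [ɡ].
/u/ (between /ɡ/ and /t/): no rule targets it → [u].
/t/ — between /u/ and /r/, immediately before a consonant — surfaces as [ʔ] (rule 1).
/r/ (between /t/ and /e/): rule 2 targets it, but not between two vowels → unchanged [r].
/e/ (word-final): no rule targets it → [e].

[fuɡiʔɡuʔre]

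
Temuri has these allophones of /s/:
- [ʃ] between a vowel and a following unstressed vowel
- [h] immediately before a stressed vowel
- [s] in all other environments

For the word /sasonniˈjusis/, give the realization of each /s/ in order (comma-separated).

[s], [ʃ], [ʃ], [s]

Occurrence 1 (position 1): no conditioning environment matches → elsewhere allophone [s].
Occurrence 2 (position 3): between a vowel and a following unstressed vowel → [ʃ].
Occurrence 3 (position 10): between a vowel and a following unstressed vowel → [ʃ].
Occurrence 4 (position 12): no conditioning environment matches → elsewhere allophone [s].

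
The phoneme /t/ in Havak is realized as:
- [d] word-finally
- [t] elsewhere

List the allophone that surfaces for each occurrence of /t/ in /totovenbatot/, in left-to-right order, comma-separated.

[t], [t], [t], [d]

Occurrence 1 (position 1): no conditioning environment matches → elsewhere allophone [t].
Occurrence 2 (position 3): no conditioning environment matches → elsewhere allophone [t].
Occurrence 3 (position 10): no conditioning environment matches → elsewhere allophone [t].
Occurrence 4 (position 12): word-finally → [d].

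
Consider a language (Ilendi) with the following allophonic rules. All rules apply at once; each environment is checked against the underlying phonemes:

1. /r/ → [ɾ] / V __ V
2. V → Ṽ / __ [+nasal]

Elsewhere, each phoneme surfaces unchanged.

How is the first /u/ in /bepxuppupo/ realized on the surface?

[u]

/u/ (between /x/ and /p/): rule 2 targets it, but not before a nasal consonant → unchanged [u].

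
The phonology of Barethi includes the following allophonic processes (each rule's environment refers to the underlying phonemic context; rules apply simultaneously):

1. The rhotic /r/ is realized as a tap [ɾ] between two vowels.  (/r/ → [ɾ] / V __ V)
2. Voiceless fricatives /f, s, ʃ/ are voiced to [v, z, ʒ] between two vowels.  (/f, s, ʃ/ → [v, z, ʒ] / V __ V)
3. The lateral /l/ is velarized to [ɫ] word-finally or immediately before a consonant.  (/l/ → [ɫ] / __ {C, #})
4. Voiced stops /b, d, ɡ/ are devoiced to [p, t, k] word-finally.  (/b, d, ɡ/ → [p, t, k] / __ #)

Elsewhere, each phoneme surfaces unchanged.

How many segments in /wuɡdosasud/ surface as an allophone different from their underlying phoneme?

Segments that undergo a rule: /s/ → [z] (rule 2); /s/ → [z] (rule 2); /d/ → [t] (rule 4).
All other segments surface unchanged.

3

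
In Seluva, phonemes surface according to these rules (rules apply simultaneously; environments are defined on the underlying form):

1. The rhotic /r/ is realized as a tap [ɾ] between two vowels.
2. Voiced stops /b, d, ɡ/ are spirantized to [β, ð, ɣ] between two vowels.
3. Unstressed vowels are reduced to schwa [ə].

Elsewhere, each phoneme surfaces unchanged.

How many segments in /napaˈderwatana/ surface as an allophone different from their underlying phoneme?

6

Segments that undergo a rule: /a/ → [ə] (rule 3); /a/ → [ə] (rule 3); /d/ → [ð] (rule 2); /a/ → [ə] (rule 3); /a/ → [ə] (rule 3); /a/ → [ə] (rule 3).
All other segments surface unchanged.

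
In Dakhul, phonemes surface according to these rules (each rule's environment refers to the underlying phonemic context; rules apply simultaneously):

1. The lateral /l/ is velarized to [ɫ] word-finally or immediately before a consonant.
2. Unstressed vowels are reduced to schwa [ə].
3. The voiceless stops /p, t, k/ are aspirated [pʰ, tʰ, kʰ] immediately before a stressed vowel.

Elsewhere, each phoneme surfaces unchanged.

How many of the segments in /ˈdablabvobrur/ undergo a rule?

3

Segments that undergo a rule: /a/ → [ə] (rule 2); /o/ → [ə] (rule 2); /u/ → [ə] (rule 2).
All other segments surface unchanged.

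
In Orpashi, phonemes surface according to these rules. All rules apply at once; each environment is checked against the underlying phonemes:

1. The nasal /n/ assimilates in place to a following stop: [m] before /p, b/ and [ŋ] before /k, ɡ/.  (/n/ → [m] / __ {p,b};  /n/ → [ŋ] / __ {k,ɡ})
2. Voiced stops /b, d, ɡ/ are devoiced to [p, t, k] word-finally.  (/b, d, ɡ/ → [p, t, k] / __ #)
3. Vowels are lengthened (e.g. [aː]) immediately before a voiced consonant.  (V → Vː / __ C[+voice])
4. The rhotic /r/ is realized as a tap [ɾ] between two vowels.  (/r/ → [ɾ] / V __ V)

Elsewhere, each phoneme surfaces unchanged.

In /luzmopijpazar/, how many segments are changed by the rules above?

Segments that undergo a rule: /u/ → [uː] (rule 3); /i/ → [iː] (rule 3); /a/ → [aː] (rule 3); /a/ → [aː] (rule 3).
All other segments surface unchanged.

4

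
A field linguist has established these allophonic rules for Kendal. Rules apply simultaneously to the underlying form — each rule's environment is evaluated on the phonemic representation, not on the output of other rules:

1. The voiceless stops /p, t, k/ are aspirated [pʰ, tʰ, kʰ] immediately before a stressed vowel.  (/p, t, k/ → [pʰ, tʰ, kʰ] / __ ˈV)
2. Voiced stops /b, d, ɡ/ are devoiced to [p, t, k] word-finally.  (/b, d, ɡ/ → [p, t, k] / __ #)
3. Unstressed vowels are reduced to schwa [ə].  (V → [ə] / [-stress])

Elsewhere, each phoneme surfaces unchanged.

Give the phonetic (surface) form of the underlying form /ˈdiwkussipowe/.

[ˈdiwkəssəpəwə]

/d/ — word-initial; rule 2 does not apply here → [d].
/i/ (between /d/ and /w/): rule 3 targets it, but not in an unstressed syllable → unchanged [i].
/w/ — not in any rule's target class → [w].
/k/ (between /w/ and /u/) fails the environment for rule 1, so it stays [k].
/u/ (between /k/ and /s/): in an unstressed syllable, so rule 3 applies → [ə].
/s/ (between /u/ and /s/) is unaffected → [s].
/s/ (between /s/ and /i/): no rule targets it → [s].
/i/ — between /s/ and /p/, in an unstressed syllable — surfaces as [ə] (rule 3).
/p/ (between /i/ and /o/) is in the target of rule 1 but the environment (immediately before a stressed vowel) is not met → [p].
/o/ (between /p/ and /w/): in an unstressed syllable, so rule 3 applies → [ə].
/w/ stays [w].
/e/ meets the environment for rule 3 (in an unstressed syllable) → [ə].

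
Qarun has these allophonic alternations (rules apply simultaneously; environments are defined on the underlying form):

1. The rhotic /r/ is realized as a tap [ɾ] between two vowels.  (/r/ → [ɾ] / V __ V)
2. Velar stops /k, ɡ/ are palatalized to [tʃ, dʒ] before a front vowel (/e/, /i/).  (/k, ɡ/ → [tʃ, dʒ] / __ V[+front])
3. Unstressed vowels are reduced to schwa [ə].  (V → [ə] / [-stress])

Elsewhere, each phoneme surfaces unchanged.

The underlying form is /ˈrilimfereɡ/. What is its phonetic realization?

/r/ (word-initial) fails the environment for rule 1, so it stays [r].
/i/ (between /r/ and /l/): rule 3 targets it, but not in an unstressed syllable → unchanged [i].
/l/ stays [l].
Rule 3 applies to /i/ (between /l/ and /m/: in an unstressed syllable) → [ə].
/m/ — not in any rule's target class → [m].
/f/ stays [f].
/e/ — between /f/ and /r/, in an unstressed syllable — surfaces as [ə] (rule 3).
/r/ meets the environment for rule 1 (between two vowels) → [ɾ].
/e/ meets the environment for rule 3 (in an unstressed syllable) → [ə].
/ɡ/ (word-final) is in the target of rule 2 but the environment (before a front vowel) is not met → [ɡ].

[ˈriləmfəɾəɡ]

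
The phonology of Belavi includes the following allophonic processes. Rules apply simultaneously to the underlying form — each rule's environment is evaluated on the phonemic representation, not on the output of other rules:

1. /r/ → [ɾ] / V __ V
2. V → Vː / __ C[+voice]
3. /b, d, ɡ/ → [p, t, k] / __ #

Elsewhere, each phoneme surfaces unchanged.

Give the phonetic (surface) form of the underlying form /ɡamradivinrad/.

[ɡaːmraːdiːviːnraːt]

/ɡ/ — word-initial; rule 3 does not apply here → [ɡ].
/a/ — between /ɡ/ and /m/, before a voiced consonant — surfaces as [aː] (rule 2).
/r/ — between /m/ and /a/; rule 1 does not apply here → [r].
/a/ meets the environment for rule 2 (before a voiced consonant) → [aː].
/d/ (between /a/ and /i/) is in the target of rule 3 but the environment (word-finally) is not met → [d].
/i/ (between /d/ and /v/): before a voiced consonant, so rule 2 applies → [iː].
/i/ — between /v/ and /n/, before a voiced consonant — surfaces as [iː] (rule 2).
/r/ — between /n/ and /a/; rule 1 does not apply here → [r].
/a/ (between /r/ and /d/) occurs before a voiced consonant → [aː] by rule 2.
/d/ (word-final): word-finally, so rule 3 applies → [t].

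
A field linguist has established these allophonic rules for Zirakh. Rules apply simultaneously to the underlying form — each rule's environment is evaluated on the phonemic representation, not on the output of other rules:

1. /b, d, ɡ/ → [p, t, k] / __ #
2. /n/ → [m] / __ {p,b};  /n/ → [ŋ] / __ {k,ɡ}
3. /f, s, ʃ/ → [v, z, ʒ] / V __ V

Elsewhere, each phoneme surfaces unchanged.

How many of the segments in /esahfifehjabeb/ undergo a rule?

3

Segments that undergo a rule: /s/ → [z] (rule 3); /f/ → [v] (rule 3); /b/ → [p] (rule 1).
All other segments surface unchanged.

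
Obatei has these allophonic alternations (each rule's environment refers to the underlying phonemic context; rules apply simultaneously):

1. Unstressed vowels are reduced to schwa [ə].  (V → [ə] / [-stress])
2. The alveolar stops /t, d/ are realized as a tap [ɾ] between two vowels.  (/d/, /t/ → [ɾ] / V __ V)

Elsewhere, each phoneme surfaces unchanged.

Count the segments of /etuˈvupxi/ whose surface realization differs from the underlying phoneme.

4

Segments that undergo a rule: /e/ → [ə] (rule 1); /t/ → [ɾ] (rule 2); /u/ → [ə] (rule 1); /i/ → [ə] (rule 1).
All other segments surface unchanged.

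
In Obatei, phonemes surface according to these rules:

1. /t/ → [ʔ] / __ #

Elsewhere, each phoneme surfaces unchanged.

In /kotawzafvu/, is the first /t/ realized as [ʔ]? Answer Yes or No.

/t/ (between /o/ and /a/) is in the target of rule 1 but the environment (word-finally) is not met → [t].
The actual realization is [t], not [ʔ].

No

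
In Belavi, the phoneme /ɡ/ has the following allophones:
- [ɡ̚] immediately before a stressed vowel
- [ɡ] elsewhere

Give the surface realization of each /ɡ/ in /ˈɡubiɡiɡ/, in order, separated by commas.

Occurrence 1 (position 1): immediately before a stressed vowel → [ɡ̚].
Occurrence 2 (position 5): no conditioning environment matches → elsewhere allophone [ɡ].
Occurrence 3 (position 7): no conditioning environment matches → elsewhere allophone [ɡ].

[ɡ̚], [ɡ], [ɡ]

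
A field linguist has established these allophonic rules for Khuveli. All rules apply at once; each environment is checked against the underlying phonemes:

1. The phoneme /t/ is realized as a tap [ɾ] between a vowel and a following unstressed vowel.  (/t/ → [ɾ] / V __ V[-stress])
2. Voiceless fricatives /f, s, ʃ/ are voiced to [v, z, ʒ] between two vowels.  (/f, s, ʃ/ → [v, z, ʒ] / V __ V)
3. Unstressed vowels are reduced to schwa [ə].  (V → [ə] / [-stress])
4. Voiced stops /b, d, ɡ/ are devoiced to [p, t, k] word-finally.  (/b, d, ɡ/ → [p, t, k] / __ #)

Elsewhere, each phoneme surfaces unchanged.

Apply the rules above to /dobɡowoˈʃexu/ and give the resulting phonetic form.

/d/ (word-initial) is in the target of rule 4 but the environment (word-finally) is not met → [d].
/o/ meets the environment for rule 3 (in an unstressed syllable) → [ə].
/b/ (between /o/ and /ɡ/) fails the environment for rule 4, so it stays [b].
/ɡ/ (between /b/ and /o/) is in the target of rule 4 but the environment (word-finally) is not met → [ɡ].
/o/ — between /ɡ/ and /w/, in an unstressed syllable — surfaces as [ə] (rule 3).
/w/ (between /o/ and /o/) is unaffected → [w].
/o/ meets the environment for rule 3 (in an unstressed syllable) → [ə].
/ʃ/ (between /o/ and /e/): between two vowels, so rule 2 applies → [ʒ].
/e/ (between /ʃ/ and /x/) fails the environment for rule 3, so it stays [e].
/x/ stays [x].
/u/ — word-final, in an unstressed syllable — surfaces as [ə] (rule 3).

[dəbɡəwəˈʒexə]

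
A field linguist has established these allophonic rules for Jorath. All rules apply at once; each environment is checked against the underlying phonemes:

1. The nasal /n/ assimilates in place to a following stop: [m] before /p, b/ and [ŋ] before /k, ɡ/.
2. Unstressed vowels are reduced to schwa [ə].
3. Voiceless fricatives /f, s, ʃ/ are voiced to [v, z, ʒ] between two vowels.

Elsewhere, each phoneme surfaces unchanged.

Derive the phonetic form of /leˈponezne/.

/l/ — not in any rule's target class → [l].
/e/ — between /l/ and /p/, in an unstressed syllable — surfaces as [ə] (rule 2).
/p/ stays [p].
/o/ (between /p/ and /n/): rule 2 targets it, but not in an unstressed syllable → unchanged [o].
/n/ — between /o/ and /e/; rule 1 does not apply here → [n].
/e/ (between /n/ and /z/) occurs in an unstressed syllable → [ə] by rule 2.
/z/ (between /e/ and /n/) is unaffected → [z].
/n/ (between /z/ and /e/): rule 1 targets it, but not before a labial or velar stop → unchanged [n].
/e/ — word-final, in an unstressed syllable — surfaces as [ə] (rule 2).

[ləˈponəznə]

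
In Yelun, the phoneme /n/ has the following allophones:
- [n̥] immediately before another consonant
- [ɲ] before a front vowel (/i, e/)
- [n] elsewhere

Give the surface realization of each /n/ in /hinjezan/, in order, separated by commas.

Occurrence 1 (position 3): immediately before another consonant → [n̥].
Occurrence 2 (position 8): no conditioning environment matches → elsewhere allophone [n].

[n̥], [n]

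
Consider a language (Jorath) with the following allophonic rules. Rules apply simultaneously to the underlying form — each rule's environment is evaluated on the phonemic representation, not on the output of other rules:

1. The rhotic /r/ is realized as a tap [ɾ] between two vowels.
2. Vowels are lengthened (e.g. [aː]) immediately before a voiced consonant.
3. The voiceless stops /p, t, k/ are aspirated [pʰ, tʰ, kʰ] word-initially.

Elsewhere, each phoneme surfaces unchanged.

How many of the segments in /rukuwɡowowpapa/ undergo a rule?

3

Segments that undergo a rule: /u/ → [uː] (rule 2); /o/ → [oː] (rule 2); /o/ → [oː] (rule 2).
All other segments surface unchanged.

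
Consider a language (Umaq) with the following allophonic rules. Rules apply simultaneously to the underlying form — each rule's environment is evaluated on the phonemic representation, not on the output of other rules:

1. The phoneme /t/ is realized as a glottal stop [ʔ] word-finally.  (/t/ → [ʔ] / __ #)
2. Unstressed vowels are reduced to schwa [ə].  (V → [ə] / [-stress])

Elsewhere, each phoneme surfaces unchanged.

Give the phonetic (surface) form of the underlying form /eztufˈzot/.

[əztəfˈzoʔ]

/e/ meets the environment for rule 2 (in an unstressed syllable) → [ə].
/t/ (between /z/ and /u/) is in the target of rule 1 but the environment (word-finally) is not met → [t].
/u/ — between /t/ and /f/, in an unstressed syllable — surfaces as [ə] (rule 2).
/o/ (between /z/ and /t/) is in the target of rule 2 but the environment (in an unstressed syllable) is not met → [o].
/t/ (word-final): word-finally, so rule 1 applies → [ʔ].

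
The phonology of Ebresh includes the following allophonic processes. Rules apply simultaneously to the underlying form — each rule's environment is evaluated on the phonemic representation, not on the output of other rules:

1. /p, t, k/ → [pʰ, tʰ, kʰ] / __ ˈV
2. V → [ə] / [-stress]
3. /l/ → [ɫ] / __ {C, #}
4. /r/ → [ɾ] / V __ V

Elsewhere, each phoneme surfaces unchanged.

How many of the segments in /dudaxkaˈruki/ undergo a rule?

5

Segments that undergo a rule: /u/ → [ə] (rule 2); /a/ → [ə] (rule 2); /a/ → [ə] (rule 2); /r/ → [ɾ] (rule 4); /i/ → [ə] (rule 2).
All other segments surface unchanged.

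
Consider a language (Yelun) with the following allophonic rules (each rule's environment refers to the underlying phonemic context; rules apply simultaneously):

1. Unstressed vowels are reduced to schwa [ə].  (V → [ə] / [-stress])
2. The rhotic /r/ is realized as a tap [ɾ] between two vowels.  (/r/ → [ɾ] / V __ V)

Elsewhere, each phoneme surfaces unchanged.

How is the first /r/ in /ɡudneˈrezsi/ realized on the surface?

/r/ (between /e/ and /e/) occurs between two vowels → [ɾ] by rule 2.

[ɾ]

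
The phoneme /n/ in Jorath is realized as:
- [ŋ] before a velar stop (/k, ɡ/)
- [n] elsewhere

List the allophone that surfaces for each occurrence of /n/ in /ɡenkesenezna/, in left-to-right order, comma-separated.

[ŋ], [n], [n]

Occurrence 1 (position 3): before a velar stop → [ŋ].
Occurrence 2 (position 8): no conditioning environment matches → elsewhere allophone [n].
Occurrence 3 (position 11): no conditioning environment matches → elsewhere allophone [n].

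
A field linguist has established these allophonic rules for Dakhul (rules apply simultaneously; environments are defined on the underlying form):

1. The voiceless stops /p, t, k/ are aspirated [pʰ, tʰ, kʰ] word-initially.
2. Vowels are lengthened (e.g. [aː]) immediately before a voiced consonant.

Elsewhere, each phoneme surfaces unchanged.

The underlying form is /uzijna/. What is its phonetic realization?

/u/ (word-initial): before a voiced consonant, so rule 2 applies → [uː].
/z/ (between /u/ and /i/) is unaffected → [z].
/i/ meets the environment for rule 2 (before a voiced consonant) → [iː].
/j/ (between /i/ and /n/) is unaffected → [j].
/n/ (between /j/ and /a/): no rule targets it → [n].
/a/ (word-final) is in the target of rule 2 but the environment (before a voiced consonant) is not met → [a].

[uːziːjna]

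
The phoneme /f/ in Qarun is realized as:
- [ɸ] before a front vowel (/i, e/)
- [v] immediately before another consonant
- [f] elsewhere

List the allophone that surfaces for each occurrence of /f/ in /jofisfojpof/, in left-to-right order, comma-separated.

Occurrence 1 (position 3): before a front vowel (/i, e/) → [ɸ].
Occurrence 2 (position 6): no conditioning environment matches → elsewhere allophone [f].
Occurrence 3 (position 11): no conditioning environment matches → elsewhere allophone [f].

[ɸ], [f], [f]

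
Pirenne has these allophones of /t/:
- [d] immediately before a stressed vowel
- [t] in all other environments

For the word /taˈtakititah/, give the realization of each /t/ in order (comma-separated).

Occurrence 1 (position 1): no conditioning environment matches → elsewhere allophone [t].
Occurrence 2 (position 3): immediately before a stressed vowel → [d].
Occurrence 3 (position 7): no conditioning environment matches → elsewhere allophone [t].
Occurrence 4 (position 9): no conditioning environment matches → elsewhere allophone [t].

[t], [d], [t], [t]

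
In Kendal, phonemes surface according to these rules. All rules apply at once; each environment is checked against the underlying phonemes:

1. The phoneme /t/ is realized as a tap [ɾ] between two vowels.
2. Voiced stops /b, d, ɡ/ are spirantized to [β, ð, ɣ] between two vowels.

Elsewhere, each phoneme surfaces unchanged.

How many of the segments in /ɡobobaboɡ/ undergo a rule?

Segments that undergo a rule: /b/ → [β] (rule 2); /b/ → [β] (rule 2); /b/ → [β] (rule 2).
All other segments surface unchanged.

3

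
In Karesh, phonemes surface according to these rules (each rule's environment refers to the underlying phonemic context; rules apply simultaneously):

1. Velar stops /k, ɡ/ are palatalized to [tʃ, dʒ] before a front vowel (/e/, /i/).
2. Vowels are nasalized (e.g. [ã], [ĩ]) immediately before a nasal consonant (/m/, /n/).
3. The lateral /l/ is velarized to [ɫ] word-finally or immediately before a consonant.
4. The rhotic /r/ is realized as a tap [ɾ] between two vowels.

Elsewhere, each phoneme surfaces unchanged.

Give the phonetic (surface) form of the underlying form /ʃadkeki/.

[ʃadtʃetʃi]

/ʃ/ (word-initial) is unaffected → [ʃ].
/a/ (between /ʃ/ and /d/) is in the target of rule 2 but the environment (before a nasal consonant) is not met → [a].
/d/ stays [d].
/k/ (between /d/ and /e/) occurs before a front vowel → [tʃ] by rule 1.
/e/ — between /k/ and /k/; rule 2 does not apply here → [e].
Rule 1 applies to /k/ (between /e/ and /i/: before a front vowel) → [tʃ].
/i/ (word-final): rule 2 targets it, but not before a nasal consonant → unchanged [i].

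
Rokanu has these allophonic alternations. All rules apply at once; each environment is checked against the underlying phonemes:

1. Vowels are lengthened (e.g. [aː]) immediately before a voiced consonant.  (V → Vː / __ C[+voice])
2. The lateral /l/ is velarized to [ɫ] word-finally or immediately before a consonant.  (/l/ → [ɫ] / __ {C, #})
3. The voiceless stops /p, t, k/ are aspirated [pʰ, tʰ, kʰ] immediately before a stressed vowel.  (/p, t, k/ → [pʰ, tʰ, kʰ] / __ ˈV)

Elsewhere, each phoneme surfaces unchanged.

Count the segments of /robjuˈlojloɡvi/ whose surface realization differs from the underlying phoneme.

4

Segments that undergo a rule: /o/ → [oː] (rule 1); /u/ → [uː] (rule 1); /o/ → [oː] (rule 1); /o/ → [oː] (rule 1).
All other segments surface unchanged.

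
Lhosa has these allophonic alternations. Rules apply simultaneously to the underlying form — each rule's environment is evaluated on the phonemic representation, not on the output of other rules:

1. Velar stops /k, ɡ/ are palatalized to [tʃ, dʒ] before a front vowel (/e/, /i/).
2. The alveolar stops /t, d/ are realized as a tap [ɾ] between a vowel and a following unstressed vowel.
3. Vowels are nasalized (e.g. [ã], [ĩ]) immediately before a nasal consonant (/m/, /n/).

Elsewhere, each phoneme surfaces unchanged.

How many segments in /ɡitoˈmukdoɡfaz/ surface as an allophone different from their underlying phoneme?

Segments that undergo a rule: /ɡ/ → [dʒ] (rule 1); /t/ → [ɾ] (rule 2); /o/ → [õ] (rule 3).
All other segments surface unchanged.

3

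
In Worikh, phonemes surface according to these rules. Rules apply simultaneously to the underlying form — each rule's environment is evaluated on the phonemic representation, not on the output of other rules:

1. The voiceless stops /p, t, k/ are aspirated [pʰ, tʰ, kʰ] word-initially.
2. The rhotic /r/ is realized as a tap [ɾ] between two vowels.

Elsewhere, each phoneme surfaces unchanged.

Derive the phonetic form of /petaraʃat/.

[pʰetaɾaʃat]

Rule 1 applies to /p/ (word-initial: word-initially) → [pʰ].
/t/ (between /e/ and /a/) is in the target of rule 1 but the environment (word-initially) is not met → [t].
/r/ (between /a/ and /a/) occurs between two vowels → [ɾ] by rule 2.
/t/ (word-final): rule 1 targets it, but not word-initially → unchanged [t].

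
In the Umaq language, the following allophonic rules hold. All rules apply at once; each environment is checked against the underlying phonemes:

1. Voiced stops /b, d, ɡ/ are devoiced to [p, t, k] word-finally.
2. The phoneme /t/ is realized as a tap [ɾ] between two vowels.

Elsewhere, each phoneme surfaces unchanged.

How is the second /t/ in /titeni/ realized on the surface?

/t/ — between /i/ and /e/, between two vowels — surfaces as [ɾ] (rule 2).

[ɾ]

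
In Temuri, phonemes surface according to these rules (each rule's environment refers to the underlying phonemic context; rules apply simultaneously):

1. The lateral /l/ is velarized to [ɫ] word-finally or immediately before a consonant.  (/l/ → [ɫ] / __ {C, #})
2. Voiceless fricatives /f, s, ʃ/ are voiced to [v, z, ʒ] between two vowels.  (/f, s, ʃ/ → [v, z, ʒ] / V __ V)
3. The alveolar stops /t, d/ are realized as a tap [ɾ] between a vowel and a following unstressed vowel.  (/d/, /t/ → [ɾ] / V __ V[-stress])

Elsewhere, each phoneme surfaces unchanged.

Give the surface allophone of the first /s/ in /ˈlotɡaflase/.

[z]

/s/ (between /a/ and /e/) occurs between two vowels → [z] by rule 2.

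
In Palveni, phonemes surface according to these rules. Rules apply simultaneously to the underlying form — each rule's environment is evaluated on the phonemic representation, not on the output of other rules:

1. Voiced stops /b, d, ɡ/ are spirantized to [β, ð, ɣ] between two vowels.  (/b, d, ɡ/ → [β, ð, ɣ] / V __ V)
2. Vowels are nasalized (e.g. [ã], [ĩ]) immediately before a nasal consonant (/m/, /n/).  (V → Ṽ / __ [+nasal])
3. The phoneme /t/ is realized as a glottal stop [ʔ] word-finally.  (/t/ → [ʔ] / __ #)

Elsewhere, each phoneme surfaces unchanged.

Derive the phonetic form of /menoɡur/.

/m/ (word-initial) is unaffected → [m].
/e/ (between /m/ and /n/): before a nasal consonant, so rule 2 applies → [ẽ].
/n/ (between /e/ and /o/) is unaffected → [n].
/o/ (between /n/ and /ɡ/) is in the target of rule 2 but the environment (before a nasal consonant) is not met → [o].
/ɡ/ (between /o/ and /u/): between two vowels, so rule 1 applies → [ɣ].
/u/ (between /ɡ/ and /r/) fails the environment for rule 2, so it stays [u].
/r/ (word-final) is unaffected → [r].

[mẽnoɣur]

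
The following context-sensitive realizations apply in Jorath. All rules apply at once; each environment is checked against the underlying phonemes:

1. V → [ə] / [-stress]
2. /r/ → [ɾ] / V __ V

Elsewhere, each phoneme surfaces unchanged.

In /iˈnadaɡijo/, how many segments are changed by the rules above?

Segments that undergo a rule: /i/ → [ə] (rule 1); /a/ → [ə] (rule 1); /i/ → [ə] (rule 1); /o/ → [ə] (rule 1).
All other segments surface unchanged.

4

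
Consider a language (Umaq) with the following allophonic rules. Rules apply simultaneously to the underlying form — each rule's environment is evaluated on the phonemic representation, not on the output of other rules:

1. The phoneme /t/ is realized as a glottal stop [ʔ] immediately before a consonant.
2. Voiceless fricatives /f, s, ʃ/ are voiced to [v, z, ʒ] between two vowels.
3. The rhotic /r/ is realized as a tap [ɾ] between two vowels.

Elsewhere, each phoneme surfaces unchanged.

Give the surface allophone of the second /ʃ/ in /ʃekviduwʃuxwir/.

[ʃ]

/ʃ/ (between /w/ and /u/) fails the environment for rule 2, so it stays [ʃ].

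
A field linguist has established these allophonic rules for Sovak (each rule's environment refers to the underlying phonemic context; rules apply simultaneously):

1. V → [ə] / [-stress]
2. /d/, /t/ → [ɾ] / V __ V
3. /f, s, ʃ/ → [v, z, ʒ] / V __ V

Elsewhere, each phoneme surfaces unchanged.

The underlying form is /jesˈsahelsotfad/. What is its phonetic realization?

[jəsˈsahəlsətfəd]

/j/ (word-initial): no rule targets it → [j].
/e/ — between /j/ and /s/, in an unstressed syllable — surfaces as [ə] (rule 1).
/s/ (between /e/ and /s/) is in the target of rule 3 but the environment (between two vowels) is not met → [s].
/s/ (between /s/ and /a/) fails the environment for rule 3, so it stays [s].
/a/ — between /s/ and /h/; rule 1 does not apply here → [a].
/h/ (between /a/ and /e/): no rule targets it → [h].
Rule 1 applies to /e/ (between /h/ and /l/: in an unstressed syllable) → [ə].
/l/ — not in any rule's target class → [l].
/s/ (between /l/ and /o/) is in the target of rule 3 but the environment (between two vowels) is not met → [s].
/o/ (between /s/ and /t/): in an unstressed syllable, so rule 1 applies → [ə].
/t/ (between /o/ and /f/): rule 2 targets it, but not between two vowels → unchanged [t].
/f/ (between /t/ and /a/) is in the target of rule 3 but the environment (between two vowels) is not met → [f].
Rule 1 applies to /a/ (between /f/ and /d/: in an unstressed syllable) → [ə].
/d/ (word-final): rule 2 targets it, but not between two vowels → unchanged [d].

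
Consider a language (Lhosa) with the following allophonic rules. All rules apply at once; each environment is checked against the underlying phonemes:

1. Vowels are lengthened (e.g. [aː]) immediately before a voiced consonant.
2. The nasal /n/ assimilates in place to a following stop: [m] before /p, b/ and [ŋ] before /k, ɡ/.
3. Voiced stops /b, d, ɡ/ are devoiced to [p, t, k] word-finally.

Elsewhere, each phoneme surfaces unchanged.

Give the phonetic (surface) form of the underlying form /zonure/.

[zoːnuːre]

/z/ — not in any rule's target class → [z].
/o/ meets the environment for rule 1 (before a voiced consonant) → [oː].
/n/ — between /o/ and /u/; rule 2 does not apply here → [n].
/u/ meets the environment for rule 1 (before a voiced consonant) → [uː].
/r/ — not in any rule's target class → [r].
/e/ (word-final): rule 1 targets it, but not before a voiced consonant → unchanged [e].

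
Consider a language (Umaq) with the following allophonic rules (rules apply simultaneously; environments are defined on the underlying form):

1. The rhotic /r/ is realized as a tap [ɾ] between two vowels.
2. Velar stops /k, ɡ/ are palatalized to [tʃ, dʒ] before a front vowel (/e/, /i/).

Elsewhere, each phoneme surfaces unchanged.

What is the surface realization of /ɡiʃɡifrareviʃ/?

/ɡ/ meets the environment for rule 2 (before a front vowel) → [dʒ].
/i/ stays [i].
/ʃ/ (between /i/ and /ɡ/): no rule targets it → [ʃ].
/ɡ/ (between /ʃ/ and /i/): before a front vowel, so rule 2 applies → [dʒ].
/i/ (between /ɡ/ and /f/): no rule targets it → [i].
/f/ (between /i/ and /r/) is unaffected → [f].
/r/ (between /f/ and /a/): rule 1 targets it, but not between two vowels → unchanged [r].
/a/ stays [a].
/r/ (between /a/ and /e/): between two vowels, so rule 1 applies → [ɾ].
/e/ (between /r/ and /v/) is unaffected → [e].
/v/ (between /e/ and /i/) is unaffected → [v].
/i/ stays [i].
/ʃ/ stays [ʃ].

[dʒiʃdʒifraɾeviʃ]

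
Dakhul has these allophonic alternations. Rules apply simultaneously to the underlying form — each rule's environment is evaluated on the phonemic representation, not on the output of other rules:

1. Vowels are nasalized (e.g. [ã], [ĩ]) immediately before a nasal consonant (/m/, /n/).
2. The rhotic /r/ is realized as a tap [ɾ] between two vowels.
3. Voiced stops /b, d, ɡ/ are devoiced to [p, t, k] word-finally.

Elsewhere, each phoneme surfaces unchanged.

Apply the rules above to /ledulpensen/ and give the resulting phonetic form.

/l/ (word-initial) is unaffected → [l].
/e/ — between /l/ and /d/; rule 1 does not apply here → [e].
/d/ (between /e/ and /u/) fails the environment for rule 3, so it stays [d].
/u/ (between /d/ and /l/) is in the target of rule 1 but the environment (before a nasal consonant) is not met → [u].
/l/ — not in any rule's target class → [l].
/p/ (between /l/ and /e/): no rule targets it → [p].
/e/ — between /p/ and /n/, before a nasal consonant — surfaces as [ẽ] (rule 1).
/n/ stays [n].
/s/ (between /n/ and /e/): no rule targets it → [s].
Rule 1 applies to /e/ (between /s/ and /n/: before a nasal consonant) → [ẽ].
/n/ — not in any rule's target class → [n].

[ledulpẽnsẽn]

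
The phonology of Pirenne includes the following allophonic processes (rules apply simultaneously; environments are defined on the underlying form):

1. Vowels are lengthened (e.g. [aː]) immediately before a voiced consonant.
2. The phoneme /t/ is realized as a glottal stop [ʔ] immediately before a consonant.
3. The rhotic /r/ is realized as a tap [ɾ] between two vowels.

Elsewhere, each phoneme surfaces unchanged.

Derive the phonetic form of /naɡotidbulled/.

[naːɡotiːdbuːlleːd]

/n/ (word-initial) is unaffected → [n].
/a/ (between /n/ and /ɡ/) occurs before a voiced consonant → [aː] by rule 1.
/ɡ/ (between /a/ and /o/): no rule targets it → [ɡ].
/o/ (between /ɡ/ and /t/) is in the target of rule 1 but the environment (before a voiced consonant) is not met → [o].
/t/ (between /o/ and /i/) is in the target of rule 2 but the environment (immediately before a consonant) is not met → [t].
/i/ — between /t/ and /d/, before a voiced consonant — surfaces as [iː] (rule 1).
/d/ — not in any rule's target class → [d].
/b/ — not in any rule's target class → [b].
/u/ (between /b/ and /l/): before a voiced consonant, so rule 1 applies → [uː].
/l/ — not in any rule's target class → [l].
/l/ (between /l/ and /e/): no rule targets it → [l].
/e/ — between /l/ and /d/, before a voiced consonant — surfaces as [eː] (rule 1).
/d/ (word-final): no rule targets it → [d].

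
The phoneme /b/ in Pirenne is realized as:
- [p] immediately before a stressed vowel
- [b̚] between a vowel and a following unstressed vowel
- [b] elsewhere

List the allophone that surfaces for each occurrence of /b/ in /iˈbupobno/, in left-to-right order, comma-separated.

[p], [b]

Occurrence 1 (position 2): immediately before a stressed vowel → [p].
Occurrence 2 (position 6): no conditioning environment matches → elsewhere allophone [b].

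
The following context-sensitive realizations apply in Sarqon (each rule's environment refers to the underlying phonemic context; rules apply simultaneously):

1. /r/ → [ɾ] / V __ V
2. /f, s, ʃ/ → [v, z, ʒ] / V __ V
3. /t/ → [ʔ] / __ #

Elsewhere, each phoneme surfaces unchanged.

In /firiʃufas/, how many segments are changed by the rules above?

3

Segments that undergo a rule: /r/ → [ɾ] (rule 1); /ʃ/ → [ʒ] (rule 2); /f/ → [v] (rule 2).
All other segments surface unchanged.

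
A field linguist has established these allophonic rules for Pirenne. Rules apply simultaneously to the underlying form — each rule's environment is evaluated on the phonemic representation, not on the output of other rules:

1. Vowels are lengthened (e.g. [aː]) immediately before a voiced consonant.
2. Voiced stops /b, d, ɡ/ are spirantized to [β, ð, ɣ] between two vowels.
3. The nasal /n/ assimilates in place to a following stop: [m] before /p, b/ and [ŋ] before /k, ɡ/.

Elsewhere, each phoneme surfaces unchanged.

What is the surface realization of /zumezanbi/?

Rule 1 applies to /u/ (between /z/ and /m/: before a voiced consonant) → [uː].
Rule 1 applies to /e/ (between /m/ and /z/: before a voiced consonant) → [eː].
/a/ (between /z/ and /n/): before a voiced consonant, so rule 1 applies → [aː].
/n/ meets the environment for rule 3 (before a labial or velar stop) → [m].
/b/ (between /n/ and /i/) fails the environment for rule 2, so it stays [b].
/i/ (word-final) fails the environment for rule 1, so it stays [i].

[zuːmeːzaːmbi]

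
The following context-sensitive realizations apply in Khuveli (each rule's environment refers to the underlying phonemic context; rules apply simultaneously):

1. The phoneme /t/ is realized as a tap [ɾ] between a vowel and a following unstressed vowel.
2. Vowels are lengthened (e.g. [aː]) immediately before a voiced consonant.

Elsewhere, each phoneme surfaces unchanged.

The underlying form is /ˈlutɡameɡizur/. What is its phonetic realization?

/l/ stays [l].
/u/ — between /l/ and /t/; rule 2 does not apply here → [u].
/t/ (between /u/ and /ɡ/) is in the target of rule 1 but the environment (between a vowel and a following unstressed vowel) is not met → [t].
/ɡ/ (between /t/ and /a/): no rule targets it → [ɡ].
/a/ (between /ɡ/ and /m/): before a voiced consonant, so rule 2 applies → [aː].
/m/ — not in any rule's target class → [m].
/e/ — between /m/ and /ɡ/, before a voiced consonant — surfaces as [eː] (rule 2).
/ɡ/ (between /e/ and /i/): no rule targets it → [ɡ].
/i/ meets the environment for rule 2 (before a voiced consonant) → [iː].
/z/ stays [z].
/u/ (between /z/ and /r/) occurs before a voiced consonant → [uː] by rule 2.
/r/ (word-final) is unaffected → [r].

[ˈlutɡaːmeːɡiːzuːr]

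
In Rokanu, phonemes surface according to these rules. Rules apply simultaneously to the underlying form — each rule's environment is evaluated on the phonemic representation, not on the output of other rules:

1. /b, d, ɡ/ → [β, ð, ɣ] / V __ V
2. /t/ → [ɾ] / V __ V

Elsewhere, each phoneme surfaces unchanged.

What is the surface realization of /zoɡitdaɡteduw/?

[zoɣitdaɡteðuw]

/z/ (word-initial): no rule targets it → [z].
/o/ stays [o].
/ɡ/ — between /o/ and /i/, between two vowels — surfaces as [ɣ] (rule 1).
/i/ (between /ɡ/ and /t/): no rule targets it → [i].
/t/ (between /i/ and /d/) is in the target of rule 2 but the environment (between two vowels) is not met → [t].
/d/ (between /t/ and /a/) fails the environment for rule 1, so it stays [d].
/a/ (between /d/ and /ɡ/): no rule targets it → [a].
/ɡ/ — between /a/ and /t/; rule 1 does not apply here → [ɡ].
/t/ — between /ɡ/ and /e/; rule 2 does not apply here → [t].
/e/ stays [e].
/d/ (between /e/ and /u/): between two vowels, so rule 1 applies → [ð].
/u/ — not in any rule's target class → [u].
/w/ (word-final) is unaffected → [w].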